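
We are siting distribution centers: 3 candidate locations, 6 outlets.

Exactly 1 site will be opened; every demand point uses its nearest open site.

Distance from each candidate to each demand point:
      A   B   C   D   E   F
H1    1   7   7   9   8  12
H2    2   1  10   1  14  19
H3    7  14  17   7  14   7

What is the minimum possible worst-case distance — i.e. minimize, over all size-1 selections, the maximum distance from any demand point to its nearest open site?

12

Open {H1}.
  Farthest demand point is F at distance 12 (to H1); all others are ≤ 12.
With {H3} the worst case is 17.
With {H2} the worst case is 19.
No size-1 selection achieves below 12.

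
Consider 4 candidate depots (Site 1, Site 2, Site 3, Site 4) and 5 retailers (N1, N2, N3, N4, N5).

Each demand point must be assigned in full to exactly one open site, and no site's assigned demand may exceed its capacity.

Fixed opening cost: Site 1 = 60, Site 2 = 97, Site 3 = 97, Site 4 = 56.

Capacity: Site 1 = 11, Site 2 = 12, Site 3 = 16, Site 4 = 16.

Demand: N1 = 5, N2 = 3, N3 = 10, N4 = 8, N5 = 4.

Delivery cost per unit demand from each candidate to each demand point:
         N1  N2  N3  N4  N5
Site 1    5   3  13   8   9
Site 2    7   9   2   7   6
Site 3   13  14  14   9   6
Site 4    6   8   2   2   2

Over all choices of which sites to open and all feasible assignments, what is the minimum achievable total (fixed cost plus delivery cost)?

Open {Site 1, Site 2, Site 4}; cheapest assignment that respects the capacities:
  Site 1 (cap 11, load 8): N1, N2 — cost 5×5 + 3×3 = 34
  Site 2 (cap 12, load 10): N3 — cost 10×2 = 20
  Site 4 (cap 16, load 12): N4, N5 — cost 8×2 + 4×2 = 24
  Shipping 78, fixed 213 → total 291.
  Any other capacity-feasible assignment to {Site 1, Site 2, Site 4} ships for at least 78.
Compare {Site 3, Site 4}: its best feasible assignment gives total 341.
Compare {Site 1, Site 3, Site 4}: its best feasible assignment gives total 347.
Every other set of open sites that can feasibly serve all demand totals ≥ 341 even under its best assignment. Minimum: 291.

291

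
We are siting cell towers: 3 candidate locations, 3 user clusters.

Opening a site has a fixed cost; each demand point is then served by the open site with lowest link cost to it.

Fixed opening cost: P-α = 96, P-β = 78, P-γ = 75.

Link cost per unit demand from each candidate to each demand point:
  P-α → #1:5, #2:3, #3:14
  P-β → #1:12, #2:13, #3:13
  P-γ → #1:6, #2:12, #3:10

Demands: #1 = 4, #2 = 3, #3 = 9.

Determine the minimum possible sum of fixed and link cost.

Open {P-γ}: assign each demand point to its cheapest open site.
  #1→P-γ 4×6=24, #2→P-γ 3×12=36, #3→P-γ 9×10=90
  link cost 150, fixed 75 → total 225.
Compare {P-α}: link cost 155 + fixed 96 = 251.
Compare {P-β}: link cost 204 + fixed 78 = 282.
Compare {P-α, P-γ}: link cost 119 + fixed 171 = 290.
All other subsets cost ≥ 251. Minimum total cost: 225.

225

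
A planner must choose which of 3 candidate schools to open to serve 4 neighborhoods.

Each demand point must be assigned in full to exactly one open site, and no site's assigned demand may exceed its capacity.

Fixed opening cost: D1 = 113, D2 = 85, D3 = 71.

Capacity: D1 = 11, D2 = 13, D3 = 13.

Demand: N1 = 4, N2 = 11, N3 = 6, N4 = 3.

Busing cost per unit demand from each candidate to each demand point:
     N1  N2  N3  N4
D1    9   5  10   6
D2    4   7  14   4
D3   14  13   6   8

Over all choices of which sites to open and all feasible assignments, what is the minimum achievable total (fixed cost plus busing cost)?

Open {D2, D3}; cheapest assignment that respects the capacities:
  D2 (cap 13, load 11): N2 — cost 11×7 = 77
  D3 (cap 13, load 13): N1, N3, N4 — cost 4×14 + 6×6 + 3×8 = 116
  Shipping 193, fixed 156 → total 349.
  Any other capacity-feasible assignment to {D2, D3} ships for at least 193.
Compare {D1, D3}: its best feasible assignment gives total 355.
Compare {D1, D2}: its best feasible assignment gives total 365.
Every other set of open sites that can feasibly serve all demand totals ≥ 355 even under its best assignment. Minimum: 349.

349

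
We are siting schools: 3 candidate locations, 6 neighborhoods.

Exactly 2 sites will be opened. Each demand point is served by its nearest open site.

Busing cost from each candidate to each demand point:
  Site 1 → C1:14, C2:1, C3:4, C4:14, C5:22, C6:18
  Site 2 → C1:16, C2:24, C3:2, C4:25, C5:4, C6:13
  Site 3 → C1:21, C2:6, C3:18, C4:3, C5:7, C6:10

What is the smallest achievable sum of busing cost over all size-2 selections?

39

Open {Site 1, Site 3}.
  C1→Site 1 14, C2→Site 1 1, C3→Site 1 4, C4→Site 3 3, C5→Site 3 7, C6→Site 3 10  ⇒ total 39.
Compare {Site 2, Site 3}: total 41.
Compare {Site 1, Site 2}: total 48.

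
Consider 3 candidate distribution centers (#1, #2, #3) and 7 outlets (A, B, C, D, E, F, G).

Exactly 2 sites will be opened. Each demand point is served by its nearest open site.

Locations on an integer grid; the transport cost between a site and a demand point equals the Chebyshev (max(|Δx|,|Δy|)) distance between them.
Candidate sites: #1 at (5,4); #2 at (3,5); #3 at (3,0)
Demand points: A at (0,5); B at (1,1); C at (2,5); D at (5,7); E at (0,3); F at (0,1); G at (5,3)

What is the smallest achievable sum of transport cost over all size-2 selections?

Open {#2, #3}.
  A→#2 3, B→#3 2, C→#2 1, D→#2 2, E→#2 3, F→#3 3, G→#2 2  ⇒ total 16.
Compare {#1, #2}: total 18.
Compare {#1, #3}: total 20.

16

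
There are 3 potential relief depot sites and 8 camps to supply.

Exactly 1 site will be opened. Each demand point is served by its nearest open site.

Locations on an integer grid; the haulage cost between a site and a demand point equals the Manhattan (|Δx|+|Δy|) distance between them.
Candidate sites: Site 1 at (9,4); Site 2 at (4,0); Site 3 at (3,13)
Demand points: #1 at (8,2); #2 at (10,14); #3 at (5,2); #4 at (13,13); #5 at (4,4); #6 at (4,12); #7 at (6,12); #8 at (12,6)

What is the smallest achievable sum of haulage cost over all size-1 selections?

Open {Site 1}.
  #1→Site 1 3, #2→Site 1 11, #3→Site 1 6, #4→Site 1 13, #5→Site 1 5, #6→Site 1 13, #7→Site 1 11, #8→Site 1 5  ⇒ total 67.
Compare {Site 3}: total 79.
Compare {Site 2}: total 95.

67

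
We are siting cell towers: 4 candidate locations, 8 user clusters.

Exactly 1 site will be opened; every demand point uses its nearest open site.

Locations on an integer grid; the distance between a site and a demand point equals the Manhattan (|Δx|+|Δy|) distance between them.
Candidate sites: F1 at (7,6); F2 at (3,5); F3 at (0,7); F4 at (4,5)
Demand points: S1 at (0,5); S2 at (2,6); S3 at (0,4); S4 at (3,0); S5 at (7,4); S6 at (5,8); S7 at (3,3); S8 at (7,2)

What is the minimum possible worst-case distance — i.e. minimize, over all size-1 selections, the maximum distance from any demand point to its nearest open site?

Open {F4}.
  Farthest demand point is S4 at distance 6 (to F4); all others are ≤ 6.
With {F2} the worst case is 7.
With {F1} the worst case is 10.
No size-1 selection achieves below 6.

6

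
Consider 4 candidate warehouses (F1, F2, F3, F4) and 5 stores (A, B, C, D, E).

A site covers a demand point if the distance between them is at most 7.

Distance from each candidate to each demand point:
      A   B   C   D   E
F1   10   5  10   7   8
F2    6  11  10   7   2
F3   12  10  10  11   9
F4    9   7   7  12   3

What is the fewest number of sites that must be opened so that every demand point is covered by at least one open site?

Coverage sets (demand points within 7 of each site):
  F1: {B, D}
  F2: {A, D, E}
  F3: {}
  F4: {B, C, E}
No single site covers all 5 demand points.
But {F2, F4} covers everything, so the minimum is 2.

2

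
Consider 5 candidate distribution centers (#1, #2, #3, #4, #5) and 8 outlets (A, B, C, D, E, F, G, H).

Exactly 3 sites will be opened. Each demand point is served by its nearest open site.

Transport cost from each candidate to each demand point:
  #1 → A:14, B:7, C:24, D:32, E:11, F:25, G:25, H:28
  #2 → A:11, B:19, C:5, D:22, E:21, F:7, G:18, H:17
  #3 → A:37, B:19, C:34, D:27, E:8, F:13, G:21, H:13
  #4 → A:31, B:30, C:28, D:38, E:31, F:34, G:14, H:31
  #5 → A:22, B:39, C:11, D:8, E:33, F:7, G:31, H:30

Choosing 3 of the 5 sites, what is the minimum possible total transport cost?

84

Open {#1, #2, #5}.
  A→#2 11, B→#1 7, C→#2 5, D→#5 8, E→#1 11, F→#2 7, G→#2 18, H→#2 17  ⇒ total 84.
Compare {#1, #3, #5}: total 89.
Compare {#2, #3, #5}: total 89.
No size-3 selection does better; minimum is 84.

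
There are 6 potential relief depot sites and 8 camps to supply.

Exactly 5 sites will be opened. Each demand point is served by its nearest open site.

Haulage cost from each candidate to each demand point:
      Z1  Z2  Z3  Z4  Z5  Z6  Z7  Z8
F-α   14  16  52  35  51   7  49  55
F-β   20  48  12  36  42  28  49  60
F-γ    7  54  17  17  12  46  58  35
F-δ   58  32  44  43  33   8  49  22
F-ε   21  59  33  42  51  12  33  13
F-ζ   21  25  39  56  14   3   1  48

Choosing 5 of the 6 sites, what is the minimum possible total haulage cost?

Open {F-α, F-β, F-γ, F-ε, F-ζ}.
  Z1→F-γ 7, Z2→F-α 16, Z3→F-β 12, Z4→F-γ 17, Z5→F-γ 12, Z6→F-ζ 3, Z7→F-ζ 1, Z8→F-ε 13  ⇒ total 81.
Compare {F-α, F-γ, F-δ, F-ε, F-ζ}: total 86.
Compare {F-α, F-β, F-γ, F-δ, F-ζ}: total 90.
No size-5 selection does better; minimum is 81.

81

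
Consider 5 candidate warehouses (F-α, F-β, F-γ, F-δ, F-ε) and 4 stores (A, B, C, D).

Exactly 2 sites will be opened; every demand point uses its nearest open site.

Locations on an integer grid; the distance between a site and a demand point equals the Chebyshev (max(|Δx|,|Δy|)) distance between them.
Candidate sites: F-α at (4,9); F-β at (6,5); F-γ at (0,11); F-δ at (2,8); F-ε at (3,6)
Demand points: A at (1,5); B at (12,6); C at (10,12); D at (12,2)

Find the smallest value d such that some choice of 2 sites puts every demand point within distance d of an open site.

Open {F-α, F-β}.
  Farthest demand point is B at distance 6 (to F-β); all others are ≤ 6.
With {F-β, F-γ} the worst case is 7.
With {F-β, F-δ} the worst case is 7.
No size-2 selection achieves below 6.

6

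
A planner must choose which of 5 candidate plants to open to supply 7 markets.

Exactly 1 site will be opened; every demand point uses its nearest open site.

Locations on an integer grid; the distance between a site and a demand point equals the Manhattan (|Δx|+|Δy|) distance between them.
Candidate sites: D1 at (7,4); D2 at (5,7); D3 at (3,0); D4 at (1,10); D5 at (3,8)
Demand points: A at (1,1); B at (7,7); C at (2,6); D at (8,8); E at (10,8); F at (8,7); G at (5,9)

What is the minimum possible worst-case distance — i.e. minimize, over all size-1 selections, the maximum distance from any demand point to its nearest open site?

Open {D1}.
  Farthest demand point is A at distance 9 (to D1); all others are ≤ 9.
With {D5} the worst case is 9.
With {D2} the worst case is 10.
No size-1 selection achieves below 9.

9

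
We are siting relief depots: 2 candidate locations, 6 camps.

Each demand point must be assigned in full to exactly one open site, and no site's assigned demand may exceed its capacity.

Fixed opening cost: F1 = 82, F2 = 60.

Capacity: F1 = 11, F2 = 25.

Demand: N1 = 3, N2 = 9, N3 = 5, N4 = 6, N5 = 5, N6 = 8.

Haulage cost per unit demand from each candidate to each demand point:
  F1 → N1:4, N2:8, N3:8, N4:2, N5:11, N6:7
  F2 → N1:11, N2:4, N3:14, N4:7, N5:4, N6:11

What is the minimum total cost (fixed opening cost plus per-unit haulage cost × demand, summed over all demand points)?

Open {F1, F2}; cheapest assignment that respects the capacities:
  F1 (cap 11, load 11): N3, N4 — cost 5×8 + 6×2 = 52
  F2 (cap 25, load 25): N1, N2, N5, N6 — cost 3×11 + 9×4 + 5×4 + 8×11 = 177
  Shipping 229, fixed 142 → total 371.
  Any other capacity-feasible assignment to {F1, F2} ships for at least 229.
Total demand is 36 and no other set of sites has combined capacity ≥ 36, so {F1, F2} is the only feasible choice of open sites. Minimum: 371.

371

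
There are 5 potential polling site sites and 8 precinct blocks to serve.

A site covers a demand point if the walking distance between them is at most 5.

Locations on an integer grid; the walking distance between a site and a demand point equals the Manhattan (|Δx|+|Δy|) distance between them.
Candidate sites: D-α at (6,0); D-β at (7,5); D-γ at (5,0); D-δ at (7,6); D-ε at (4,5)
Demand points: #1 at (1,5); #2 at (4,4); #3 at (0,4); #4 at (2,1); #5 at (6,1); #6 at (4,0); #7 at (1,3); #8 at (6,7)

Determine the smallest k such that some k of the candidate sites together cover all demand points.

2

Coverage sets (demand points within 5 of each site):
  D-α: {#4, #5, #6}
  D-β: {#2, #5, #8}
  D-γ: {#2, #4, #5, #6}
  D-δ: {#2, #8}
  D-ε: {#1, #2, #3, #6, #7, #8}
No single site covers all 8 demand points.
But {D-α, D-ε} covers everything, so the minimum is 2.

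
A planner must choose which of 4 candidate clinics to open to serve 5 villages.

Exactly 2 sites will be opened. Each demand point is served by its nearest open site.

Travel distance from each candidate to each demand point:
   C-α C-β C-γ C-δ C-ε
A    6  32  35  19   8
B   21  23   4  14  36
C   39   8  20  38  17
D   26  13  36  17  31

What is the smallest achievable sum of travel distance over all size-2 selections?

55

Open {A, B}.
  C-α→A 6, C-β→B 23, C-γ→B 4, C-δ→B 14, C-ε→A 8  ⇒ total 55.
Compare {A, C}: total 61.
Compare {B, C}: total 64.
No size-2 selection does better; minimum is 55.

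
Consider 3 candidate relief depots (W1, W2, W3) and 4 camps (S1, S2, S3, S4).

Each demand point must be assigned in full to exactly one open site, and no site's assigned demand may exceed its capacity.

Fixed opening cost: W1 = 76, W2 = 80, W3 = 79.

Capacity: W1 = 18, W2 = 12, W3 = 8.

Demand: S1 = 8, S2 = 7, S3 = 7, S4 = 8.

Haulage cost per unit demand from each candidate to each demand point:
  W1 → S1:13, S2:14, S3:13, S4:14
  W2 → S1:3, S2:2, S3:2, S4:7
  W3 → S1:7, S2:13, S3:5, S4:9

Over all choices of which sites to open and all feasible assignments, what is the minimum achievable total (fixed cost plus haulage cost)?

Open {W1, W2, W3}; cheapest assignment that respects the capacities:
  W1 (cap 18, load 16): S1, S4 — cost 8×13 + 8×14 = 216
  W2 (cap 12, load 7): S2 — cost 7×2 = 14
  W3 (cap 8, load 7): S3 — cost 7×5 = 35
  Shipping 265, fixed 235 → total 500.
  Any other capacity-feasible assignment to {W1, W2, W3} ships for at least 265.
Total demand is 30; every other set of sites either has combined capacity below 30 or cannot fit the demands without splitting one across sites, so {W1, W2, W3} is the only feasible choice of open sites. Minimum: 500.

500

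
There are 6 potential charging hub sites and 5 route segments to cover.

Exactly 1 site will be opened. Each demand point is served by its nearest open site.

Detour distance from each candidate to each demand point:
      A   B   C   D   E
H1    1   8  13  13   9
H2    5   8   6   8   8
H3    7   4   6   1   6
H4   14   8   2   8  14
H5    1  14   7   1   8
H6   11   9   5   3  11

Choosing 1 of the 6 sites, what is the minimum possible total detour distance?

Open {H3}.
  A→H3 7, B→H3 4, C→H3 6, D→H3 1, E→H3 6  ⇒ total 24.
Compare {H5}: total 31.
Compare {H2}: total 35.
No size-1 selection does better; minimum is 24.

24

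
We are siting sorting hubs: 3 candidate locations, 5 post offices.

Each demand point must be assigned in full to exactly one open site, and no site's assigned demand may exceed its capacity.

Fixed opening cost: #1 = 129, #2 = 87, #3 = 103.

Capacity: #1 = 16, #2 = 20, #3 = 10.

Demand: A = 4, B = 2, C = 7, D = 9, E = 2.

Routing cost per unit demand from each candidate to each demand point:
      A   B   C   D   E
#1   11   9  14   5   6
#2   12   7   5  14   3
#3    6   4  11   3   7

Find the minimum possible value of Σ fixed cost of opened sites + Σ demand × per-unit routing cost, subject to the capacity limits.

Open {#2, #3}; cheapest assignment that respects the capacities:
  #2 (cap 20, load 15): A, B, C, E — cost 4×12 + 2×7 + 7×5 + 2×3 = 103
  #3 (cap 10, load 9): D — cost 9×3 = 27
  Shipping 130, fixed 190 → total 320.
  Any other capacity-feasible assignment to {#2, #3} ships for at least 130.
Compare {#1, #2}: its best feasible assignment gives total 360.
Compare {#1, #3}: its best feasible assignment gives total 418.
Every other set of open sites that can feasibly serve all demand totals ≥ 360 even under its best assignment. Minimum: 320.

320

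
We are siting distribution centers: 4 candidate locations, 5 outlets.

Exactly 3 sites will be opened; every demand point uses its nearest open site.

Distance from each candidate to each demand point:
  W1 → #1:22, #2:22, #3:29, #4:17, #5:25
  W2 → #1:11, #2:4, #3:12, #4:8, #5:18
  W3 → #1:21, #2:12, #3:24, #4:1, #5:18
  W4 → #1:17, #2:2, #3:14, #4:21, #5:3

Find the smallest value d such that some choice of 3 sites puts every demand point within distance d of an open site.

Open {W1, W2, W4}.
  Farthest demand point is #3 at distance 12 (to W2); all others are ≤ 12.
With {W2, W3, W4} the worst case is 12.
With {W1, W3, W4} the worst case is 17.
No size-3 selection achieves below 12.

12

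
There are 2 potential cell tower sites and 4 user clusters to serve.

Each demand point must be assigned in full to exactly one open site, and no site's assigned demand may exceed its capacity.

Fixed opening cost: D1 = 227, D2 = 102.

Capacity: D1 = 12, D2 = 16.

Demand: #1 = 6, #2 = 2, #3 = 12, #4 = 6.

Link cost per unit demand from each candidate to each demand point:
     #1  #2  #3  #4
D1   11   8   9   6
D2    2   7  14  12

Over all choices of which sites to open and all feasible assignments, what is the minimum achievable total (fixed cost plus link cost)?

535

Open {D1, D2}; cheapest assignment that respects the capacities:
  D1 (cap 12, load 12): #3 — cost 12×9 = 108
  D2 (cap 16, load 14): #1, #2, #4 — cost 6×2 + 2×7 + 6×12 = 98
  Shipping 206, fixed 329 → total 535.
  Any other capacity-feasible assignment to {D1, D2} ships for at least 206.
Total demand is 26 and no other set of sites has combined capacity ≥ 26, so {D1, D2} is the only feasible choice of open sites. Minimum: 535.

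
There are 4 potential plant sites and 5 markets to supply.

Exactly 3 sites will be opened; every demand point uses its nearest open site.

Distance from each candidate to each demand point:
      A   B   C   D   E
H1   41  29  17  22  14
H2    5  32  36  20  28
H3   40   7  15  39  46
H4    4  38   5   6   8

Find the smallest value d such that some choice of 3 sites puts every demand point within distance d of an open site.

8

Open {H1, H3, H4}.
  Farthest demand point is E at distance 8 (to H4); all others are ≤ 8.
With {H2, H3, H4} the worst case is 8.
With {H1, H2, H3} the worst case is 20.
No size-3 selection achieves below 8.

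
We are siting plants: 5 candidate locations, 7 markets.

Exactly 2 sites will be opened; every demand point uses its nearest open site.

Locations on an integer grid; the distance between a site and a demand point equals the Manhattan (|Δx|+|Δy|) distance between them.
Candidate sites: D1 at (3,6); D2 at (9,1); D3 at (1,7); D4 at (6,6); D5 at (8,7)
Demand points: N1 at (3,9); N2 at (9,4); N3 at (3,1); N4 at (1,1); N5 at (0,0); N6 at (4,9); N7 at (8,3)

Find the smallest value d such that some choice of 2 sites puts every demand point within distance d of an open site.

Open {D1, D3}.
  Farthest demand point is N2 at distance 8 (to D1); all others are ≤ 8.
With {D2, D3} the worst case is 8.
With {D3, D4} the worst case is 8.
No size-2 selection achieves below 8.

8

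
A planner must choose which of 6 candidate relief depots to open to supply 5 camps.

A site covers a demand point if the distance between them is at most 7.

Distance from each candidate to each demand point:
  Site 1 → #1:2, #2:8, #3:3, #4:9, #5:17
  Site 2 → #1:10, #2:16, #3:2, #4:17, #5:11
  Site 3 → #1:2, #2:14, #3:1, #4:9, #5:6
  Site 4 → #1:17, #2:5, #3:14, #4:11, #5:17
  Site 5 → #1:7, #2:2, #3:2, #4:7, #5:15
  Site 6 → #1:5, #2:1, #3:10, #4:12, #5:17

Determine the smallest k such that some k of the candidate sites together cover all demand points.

Coverage sets (demand points within 7 of each site):
  Site 1: {#1, #3}
  Site 2: {#3}
  Site 3: {#1, #3, #5}
  Site 4: {#2}
  Site 5: {#1, #2, #3, #4}
  Site 6: {#1, #2}
No single site covers all 5 demand points.
But {Site 3, Site 5} covers everything, so the minimum is 2.

2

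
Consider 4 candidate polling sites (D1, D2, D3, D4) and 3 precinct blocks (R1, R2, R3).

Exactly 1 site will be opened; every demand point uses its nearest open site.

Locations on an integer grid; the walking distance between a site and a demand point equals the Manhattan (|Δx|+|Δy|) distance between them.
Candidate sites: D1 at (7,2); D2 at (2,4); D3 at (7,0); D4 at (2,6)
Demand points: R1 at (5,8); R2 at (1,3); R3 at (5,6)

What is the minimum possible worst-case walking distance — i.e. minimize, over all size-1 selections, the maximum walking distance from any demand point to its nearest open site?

5

Open {D4}.
  Farthest demand point is R1 at walking distance 5 (to D4); all others are ≤ 5.
With {D2} the worst case is 7.
With {D1} the worst case is 8.
No size-1 selection achieves below 5.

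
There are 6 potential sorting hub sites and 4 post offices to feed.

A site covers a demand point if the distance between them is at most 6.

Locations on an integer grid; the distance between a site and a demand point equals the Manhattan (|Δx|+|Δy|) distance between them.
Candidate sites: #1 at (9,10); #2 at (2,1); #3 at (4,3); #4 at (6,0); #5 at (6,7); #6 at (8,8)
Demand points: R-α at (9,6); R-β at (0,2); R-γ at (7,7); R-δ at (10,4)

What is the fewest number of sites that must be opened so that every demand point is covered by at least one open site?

Coverage sets (demand points within 6 of each site):
  #1: {R-α, R-γ}
  #2: {R-β}
  #3: {R-β}
  #4: {}
  #5: {R-α, R-γ}
  #6: {R-α, R-γ, R-δ}
No single site covers all 4 demand points.
But {#2, #6} covers everything, so the minimum is 2.

2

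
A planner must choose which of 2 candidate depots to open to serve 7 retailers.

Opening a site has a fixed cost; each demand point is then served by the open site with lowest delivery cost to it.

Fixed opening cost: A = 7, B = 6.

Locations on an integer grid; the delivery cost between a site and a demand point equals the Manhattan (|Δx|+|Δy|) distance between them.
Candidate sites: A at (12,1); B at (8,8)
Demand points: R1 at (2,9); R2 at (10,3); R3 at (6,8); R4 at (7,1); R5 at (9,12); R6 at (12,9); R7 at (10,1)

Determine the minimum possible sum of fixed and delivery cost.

43

Open {A, B}: assign each demand point to its cheapest open site.
  R1→B 7, R2→A 4, R3→B 2, R4→A 5, R5→B 5, R6→B 5, R7→A 2
  delivery cost 30, fixed 13 → total 43.
Compare {B}: delivery cost 43 + fixed 6 = 49.
Compare {A}: delivery cost 64 + fixed 7 = 71.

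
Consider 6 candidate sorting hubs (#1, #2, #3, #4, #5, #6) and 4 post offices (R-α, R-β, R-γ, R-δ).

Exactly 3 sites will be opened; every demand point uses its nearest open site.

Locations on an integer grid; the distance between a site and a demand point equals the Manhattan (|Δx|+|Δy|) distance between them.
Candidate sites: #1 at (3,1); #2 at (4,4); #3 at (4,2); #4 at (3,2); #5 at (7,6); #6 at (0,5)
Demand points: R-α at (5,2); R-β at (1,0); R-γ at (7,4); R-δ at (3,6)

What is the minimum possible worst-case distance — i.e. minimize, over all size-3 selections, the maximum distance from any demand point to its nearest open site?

Open {#1, #2, #3}.
  Farthest demand point is R-β at distance 3 (to #1); all others are ≤ 3.
With {#1, #2, #4} the worst case is 3.
With {#1, #2, #5} the worst case is 3.
No size-3 selection achieves below 3.

3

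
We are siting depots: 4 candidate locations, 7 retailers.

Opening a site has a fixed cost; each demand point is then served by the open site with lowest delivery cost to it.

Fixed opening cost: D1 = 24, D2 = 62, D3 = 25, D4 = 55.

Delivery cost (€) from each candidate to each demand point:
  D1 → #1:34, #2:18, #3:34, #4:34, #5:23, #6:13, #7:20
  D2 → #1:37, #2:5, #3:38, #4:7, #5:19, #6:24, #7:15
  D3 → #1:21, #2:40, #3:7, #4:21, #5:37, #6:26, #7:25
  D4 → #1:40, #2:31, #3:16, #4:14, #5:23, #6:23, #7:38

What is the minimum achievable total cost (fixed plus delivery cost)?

172

Open {D1, D3}: assign each demand point to its cheapest open site.
  #1→D3 21, #2→D1 18, #3→D3 7, #4→D3 21, #5→D1 23, #6→D1 13, #7→D1 20
  delivery cost 123, fixed 49 → total 172.
Compare {D2, D3}: delivery cost 98 + fixed 87 = 185.
Compare {D1, D2, D3}: delivery cost 87 + fixed 111 = 198.
Compare {D1}: delivery cost 176 + fixed 24 = 200.
All other subsets cost ≥ 185. Minimum total cost: 172.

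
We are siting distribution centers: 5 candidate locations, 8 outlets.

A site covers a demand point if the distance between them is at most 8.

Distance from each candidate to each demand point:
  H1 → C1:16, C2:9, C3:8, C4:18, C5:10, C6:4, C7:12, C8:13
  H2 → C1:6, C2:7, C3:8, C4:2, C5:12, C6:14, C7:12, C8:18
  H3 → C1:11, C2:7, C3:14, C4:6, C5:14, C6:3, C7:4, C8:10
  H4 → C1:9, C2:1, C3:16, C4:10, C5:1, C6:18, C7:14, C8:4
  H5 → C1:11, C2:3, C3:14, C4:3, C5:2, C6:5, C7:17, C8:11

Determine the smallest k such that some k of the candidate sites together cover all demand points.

Coverage sets (demand points within 8 of each site):
  H1: {C3, C6}
  H2: {C1, C2, C3, C4}
  H3: {C2, C4, C6, C7}
  H4: {C2, C5, C8}
  H5: {C2, C4, C5, C6}
No 2 sites suffice: every size-2 union leaves at least one demand point uncovered.
But {H2, H3, H4} covers everything, so the minimum is 3.

3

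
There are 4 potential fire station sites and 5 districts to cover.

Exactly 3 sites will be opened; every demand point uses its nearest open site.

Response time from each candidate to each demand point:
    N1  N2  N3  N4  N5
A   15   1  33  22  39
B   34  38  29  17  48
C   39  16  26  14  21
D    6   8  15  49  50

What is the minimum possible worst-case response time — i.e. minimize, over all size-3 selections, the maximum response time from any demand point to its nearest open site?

21

Open {A, C, D}.
  Farthest demand point is N5 at response time 21 (to C); all others are ≤ 21.
With {B, C, D} the worst case is 21.
With {A, B, C} the worst case is 26.
No size-3 selection achieves below 21.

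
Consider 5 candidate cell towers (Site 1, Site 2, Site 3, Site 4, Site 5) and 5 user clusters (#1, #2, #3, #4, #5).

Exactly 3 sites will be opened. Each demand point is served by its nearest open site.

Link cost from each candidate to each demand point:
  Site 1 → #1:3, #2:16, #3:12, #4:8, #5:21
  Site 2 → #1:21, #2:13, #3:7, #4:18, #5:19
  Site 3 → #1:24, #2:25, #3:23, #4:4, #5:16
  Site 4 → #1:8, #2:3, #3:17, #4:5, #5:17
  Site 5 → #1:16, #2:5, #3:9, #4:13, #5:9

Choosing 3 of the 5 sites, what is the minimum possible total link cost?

29

Open {Site 1, Site 4, Site 5}.
  #1→Site 1 3, #2→Site 4 3, #3→Site 5 9, #4→Site 4 5, #5→Site 5 9  ⇒ total 29.
Compare {Site 1, Site 3, Site 5}: total 30.
Compare {Site 1, Site 2, Site 5}: total 32.
No size-3 selection does better; minimum is 29.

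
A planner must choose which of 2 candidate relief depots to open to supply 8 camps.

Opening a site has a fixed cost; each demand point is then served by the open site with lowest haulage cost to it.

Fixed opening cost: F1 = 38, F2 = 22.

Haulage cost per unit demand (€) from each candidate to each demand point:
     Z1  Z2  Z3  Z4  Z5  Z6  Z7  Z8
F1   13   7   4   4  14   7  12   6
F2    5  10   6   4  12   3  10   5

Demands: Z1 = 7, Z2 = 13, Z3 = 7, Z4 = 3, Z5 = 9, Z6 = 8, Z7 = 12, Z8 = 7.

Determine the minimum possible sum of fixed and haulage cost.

513

Open {F1, F2}: assign each demand point to its cheapest open site.
  Z1→F2 7×5=35, Z2→F1 13×7=91, Z3→F1 7×4=28, Z4→F1 3×4=12, Z5→F2 9×12=108, Z6→F2 8×3=24, Z7→F2 12×10=120, Z8→F2 7×5=35
  haulage cost 453, fixed 60 → total 513.
Compare {F2}: haulage cost 506 + fixed 22 = 528.
Compare {F1}: haulage cost 590 + fixed 38 = 628.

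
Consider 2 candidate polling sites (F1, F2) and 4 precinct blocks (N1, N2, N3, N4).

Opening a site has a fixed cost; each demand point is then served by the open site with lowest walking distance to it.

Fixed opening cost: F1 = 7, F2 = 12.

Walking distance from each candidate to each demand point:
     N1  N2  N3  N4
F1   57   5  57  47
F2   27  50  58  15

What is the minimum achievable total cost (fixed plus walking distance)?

Open {F1, F2}: assign each demand point to its cheapest open site.
  N1→F2 27, N2→F1 5, N3→F1 57, N4→F2 15
  walking distance 104, fixed 19 → total 123.
Compare {F2}: walking distance 150 + fixed 12 = 162.
Compare {F1}: walking distance 166 + fixed 7 = 173.

123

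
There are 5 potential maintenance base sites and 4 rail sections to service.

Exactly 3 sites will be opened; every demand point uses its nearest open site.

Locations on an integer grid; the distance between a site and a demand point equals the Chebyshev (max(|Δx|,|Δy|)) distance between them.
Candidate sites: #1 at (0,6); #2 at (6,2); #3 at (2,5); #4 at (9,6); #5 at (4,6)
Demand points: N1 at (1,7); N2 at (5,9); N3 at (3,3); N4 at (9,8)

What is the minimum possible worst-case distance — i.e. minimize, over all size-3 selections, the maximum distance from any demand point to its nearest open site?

3

Open {#1, #4, #5}.
  Farthest demand point is N2 at distance 3 (to #5); all others are ≤ 3.
With {#2, #4, #5} the worst case is 3.
With {#3, #4, #5} the worst case is 3.
No size-3 selection achieves below 3.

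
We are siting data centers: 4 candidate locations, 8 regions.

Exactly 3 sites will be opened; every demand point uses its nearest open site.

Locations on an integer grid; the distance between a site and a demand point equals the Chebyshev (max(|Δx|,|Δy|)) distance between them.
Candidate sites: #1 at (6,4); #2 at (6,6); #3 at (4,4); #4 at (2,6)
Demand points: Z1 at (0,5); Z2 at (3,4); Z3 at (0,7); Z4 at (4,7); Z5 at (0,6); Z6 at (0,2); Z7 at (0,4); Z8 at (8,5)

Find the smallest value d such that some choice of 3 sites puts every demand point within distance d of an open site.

Open {#1, #2, #3}.
  Farthest demand point is Z1 at distance 4 (to #3); all others are ≤ 4.
With {#1, #2, #4} the worst case is 4.
With {#1, #3, #4} the worst case is 4.
No size-3 selection achieves below 4.

4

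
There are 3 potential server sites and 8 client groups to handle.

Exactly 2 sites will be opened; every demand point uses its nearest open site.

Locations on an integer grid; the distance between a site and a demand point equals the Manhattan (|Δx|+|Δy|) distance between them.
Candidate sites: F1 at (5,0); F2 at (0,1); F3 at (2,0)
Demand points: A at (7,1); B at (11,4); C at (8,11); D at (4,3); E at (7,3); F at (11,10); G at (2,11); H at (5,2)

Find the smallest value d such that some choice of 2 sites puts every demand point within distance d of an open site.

Open {F1, F2}.
  Farthest demand point is F at distance 16 (to F1); all others are ≤ 16.
With {F1, F3} the worst case is 16.
With {F2, F3} the worst case is 19.
No size-2 selection achieves below 16.

16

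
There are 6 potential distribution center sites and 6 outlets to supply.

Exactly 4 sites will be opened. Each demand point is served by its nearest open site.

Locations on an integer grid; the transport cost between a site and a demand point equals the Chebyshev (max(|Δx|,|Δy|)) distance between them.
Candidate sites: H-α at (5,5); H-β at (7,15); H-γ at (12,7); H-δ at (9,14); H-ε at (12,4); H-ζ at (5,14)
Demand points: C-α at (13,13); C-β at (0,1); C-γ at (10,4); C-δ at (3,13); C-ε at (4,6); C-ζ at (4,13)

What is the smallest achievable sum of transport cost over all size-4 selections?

15

Open {H-α, H-δ, H-ε, H-ζ}.
  C-α→H-δ 4, C-β→H-α 5, C-γ→H-ε 2, C-δ→H-ζ 2, C-ε→H-α 1, C-ζ→H-ζ 1  ⇒ total 15.
Compare {H-α, H-γ, H-δ, H-ζ}: total 16.
Compare {H-α, H-β, H-ε, H-ζ}: total 17.
No size-4 selection does better; minimum is 15.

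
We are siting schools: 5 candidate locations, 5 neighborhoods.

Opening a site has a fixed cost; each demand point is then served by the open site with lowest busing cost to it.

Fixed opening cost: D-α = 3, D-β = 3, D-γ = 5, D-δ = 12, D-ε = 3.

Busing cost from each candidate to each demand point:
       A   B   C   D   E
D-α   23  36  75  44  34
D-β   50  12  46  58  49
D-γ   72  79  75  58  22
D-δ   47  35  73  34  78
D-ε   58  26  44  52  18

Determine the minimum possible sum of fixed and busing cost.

150

Open {D-α, D-β, D-ε}: assign each demand point to its cheapest open site.
  A→D-α 23, B→D-β 12, C→D-ε 44, D→D-α 44, E→D-ε 18
  busing cost 141, fixed 9 → total 150.
Compare {D-α, D-β, D-δ, D-ε}: busing cost 131 + fixed 21 = 152.
Compare {D-α, D-β, D-γ, D-ε}: busing cost 141 + fixed 14 = 155.
Compare {D-α, D-β, D-γ, D-δ, D-ε}: busing cost 131 + fixed 26 = 157.
All other subsets cost ≥ 152. Minimum total cost: 150.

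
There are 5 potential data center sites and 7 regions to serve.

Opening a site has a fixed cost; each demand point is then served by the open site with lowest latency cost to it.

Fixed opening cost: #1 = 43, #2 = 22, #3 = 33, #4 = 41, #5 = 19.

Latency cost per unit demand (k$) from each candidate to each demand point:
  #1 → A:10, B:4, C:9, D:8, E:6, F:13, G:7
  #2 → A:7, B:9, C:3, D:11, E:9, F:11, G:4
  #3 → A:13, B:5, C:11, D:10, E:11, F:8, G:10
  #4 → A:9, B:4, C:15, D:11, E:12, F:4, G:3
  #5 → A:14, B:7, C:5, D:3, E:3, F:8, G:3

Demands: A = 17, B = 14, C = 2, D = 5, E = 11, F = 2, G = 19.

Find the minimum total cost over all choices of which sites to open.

Open {#2, #4, #5}: assign each demand point to its cheapest open site.
  A→#2 17×7=119, B→#4 14×4=56, C→#2 2×3=6, D→#5 5×3=15, E→#5 11×3=33, F→#4 2×4=8, G→#4 19×3=57
  latency cost 294, fixed 82 → total 376.
Compare {#2, #5}: latency cost 344 + fixed 41 = 385.
Compare {#1, #2, #5}: latency cost 302 + fixed 84 = 386.
Compare {#2, #3, #5}: latency cost 316 + fixed 74 = 390.
All other subsets cost ≥ 385. Minimum total cost: 376.

376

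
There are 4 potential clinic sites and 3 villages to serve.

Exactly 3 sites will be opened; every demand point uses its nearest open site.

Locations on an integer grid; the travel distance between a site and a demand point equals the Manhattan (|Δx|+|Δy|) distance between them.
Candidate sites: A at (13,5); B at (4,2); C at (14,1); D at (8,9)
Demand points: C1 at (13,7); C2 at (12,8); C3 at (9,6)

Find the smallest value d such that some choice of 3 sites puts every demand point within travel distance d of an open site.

4

Open {A, B, D}.
  Farthest demand point is C2 at travel distance 4 (to A); all others are ≤ 4.
With {A, C, D} the worst case is 4.
With {A, B, C} the worst case is 5.
No size-3 selection achieves below 4.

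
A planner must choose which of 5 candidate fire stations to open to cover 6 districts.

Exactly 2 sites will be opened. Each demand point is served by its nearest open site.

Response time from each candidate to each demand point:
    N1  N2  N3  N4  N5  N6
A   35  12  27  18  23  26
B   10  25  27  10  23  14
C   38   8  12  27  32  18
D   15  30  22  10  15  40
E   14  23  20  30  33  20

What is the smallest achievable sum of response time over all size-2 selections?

77

Open {B, C}.
  N1→B 10, N2→C 8, N3→C 12, N4→B 10, N5→B 23, N6→B 14  ⇒ total 77.
Compare {C, D}: total 78.
Compare {A, B}: total 96.
No size-2 selection does better; minimum is 77.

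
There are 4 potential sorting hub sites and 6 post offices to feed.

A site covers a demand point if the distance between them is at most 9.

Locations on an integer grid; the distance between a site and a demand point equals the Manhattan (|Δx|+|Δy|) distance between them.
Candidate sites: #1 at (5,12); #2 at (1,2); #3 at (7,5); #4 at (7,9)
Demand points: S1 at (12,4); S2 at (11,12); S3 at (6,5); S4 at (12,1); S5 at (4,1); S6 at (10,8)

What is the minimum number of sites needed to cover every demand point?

2

Coverage sets (demand points within 9 of each site):
  #1: {S2, S3, S6}
  #2: {S3, S5}
  #3: {S1, S3, S4, S5, S6}
  #4: {S2, S3, S6}
No single site covers all 6 demand points.
But {#1, #3} covers everything, so the minimum is 2.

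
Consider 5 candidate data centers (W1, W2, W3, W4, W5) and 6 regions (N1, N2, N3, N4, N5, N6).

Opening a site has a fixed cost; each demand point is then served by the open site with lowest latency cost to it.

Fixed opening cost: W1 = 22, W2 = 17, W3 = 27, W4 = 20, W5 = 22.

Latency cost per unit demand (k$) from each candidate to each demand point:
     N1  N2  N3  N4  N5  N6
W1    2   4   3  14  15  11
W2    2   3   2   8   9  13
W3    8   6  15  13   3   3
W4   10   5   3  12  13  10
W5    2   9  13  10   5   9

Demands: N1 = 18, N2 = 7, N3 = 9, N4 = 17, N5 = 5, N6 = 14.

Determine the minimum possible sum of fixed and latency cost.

Open {W2, W3}: assign each demand point to its cheapest open site.
  N1→W2 18×2=36, N2→W2 7×3=21, N3→W2 9×2=18, N4→W2 17×8=136, N5→W3 5×3=15, N6→W3 14×3=42
  latency cost 268, fixed 44 → total 312.
Compare {W2, W3, W4}: latency cost 268 + fixed 64 = 332.
Compare {W1, W2, W3}: latency cost 268 + fixed 66 = 334.
Compare {W2, W3, W5}: latency cost 268 + fixed 66 = 334.
All other subsets cost ≥ 332. Minimum total cost: 312.

312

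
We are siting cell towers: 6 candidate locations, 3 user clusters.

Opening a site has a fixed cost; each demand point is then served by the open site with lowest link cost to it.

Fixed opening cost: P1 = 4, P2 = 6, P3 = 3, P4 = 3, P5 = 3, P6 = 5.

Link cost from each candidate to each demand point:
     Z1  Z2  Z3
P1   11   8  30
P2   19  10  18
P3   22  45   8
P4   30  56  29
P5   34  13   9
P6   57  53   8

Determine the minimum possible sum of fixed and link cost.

Open {P1, P3}: assign each demand point to its cheapest open site.
  Z1→P1 11, Z2→P1 8, Z3→P3 8
  link cost 27, fixed 7 → total 34.
Compare {P1, P5}: link cost 28 + fixed 7 = 35.
Compare {P1, P6}: link cost 27 + fixed 9 = 36.
Compare {P1, P3, P4}: link cost 27 + fixed 10 = 37.
All other subsets cost ≥ 35. Minimum total cost: 34.

34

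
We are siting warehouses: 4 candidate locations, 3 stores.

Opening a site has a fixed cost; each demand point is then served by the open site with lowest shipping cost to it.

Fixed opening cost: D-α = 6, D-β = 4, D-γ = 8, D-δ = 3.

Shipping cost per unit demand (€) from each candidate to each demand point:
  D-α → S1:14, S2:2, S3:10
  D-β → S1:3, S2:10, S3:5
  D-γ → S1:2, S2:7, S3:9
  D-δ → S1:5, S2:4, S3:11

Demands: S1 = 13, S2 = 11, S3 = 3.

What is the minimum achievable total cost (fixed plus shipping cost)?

Open {D-α, D-β, D-γ}: assign each demand point to its cheapest open site.
  S1→D-γ 13×2=26, S2→D-α 11×2=22, S3→D-β 3×5=15
  shipping cost 63, fixed 18 → total 81.
Compare {D-α, D-β, D-γ, D-δ}: shipping cost 63 + fixed 21 = 84.
Compare {D-α, D-β}: shipping cost 76 + fixed 10 = 86.
Compare {D-α, D-γ}: shipping cost 75 + fixed 14 = 89.
All other subsets cost ≥ 84. Minimum total cost: 81.

81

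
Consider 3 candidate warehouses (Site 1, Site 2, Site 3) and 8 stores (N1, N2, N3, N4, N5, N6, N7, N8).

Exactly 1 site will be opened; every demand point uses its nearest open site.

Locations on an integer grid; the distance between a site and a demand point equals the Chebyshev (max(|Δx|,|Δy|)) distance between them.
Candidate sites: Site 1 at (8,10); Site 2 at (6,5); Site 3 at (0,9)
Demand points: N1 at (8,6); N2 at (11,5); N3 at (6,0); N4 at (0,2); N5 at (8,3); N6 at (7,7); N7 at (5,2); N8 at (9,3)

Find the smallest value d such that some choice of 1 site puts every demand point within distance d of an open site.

6

Open {Site 2}.
  Farthest demand point is N4 at distance 6 (to Site 2); all others are ≤ 6.
With {Site 1} the worst case is 10.
With {Site 3} the worst case is 11.
No size-1 selection achieves below 6.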